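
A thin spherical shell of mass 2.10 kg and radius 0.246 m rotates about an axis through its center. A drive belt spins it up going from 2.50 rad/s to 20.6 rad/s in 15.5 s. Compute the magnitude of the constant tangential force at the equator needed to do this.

I = (2/3)MR² = (2/3)(2.10)(0.246)² = 0.08472 kg·m².
α = Δω/Δt = (20.6 − 2.50)/15.5 = 1.168 rad/s².
The required torque is τ = Iα = (0.08472)(1.168) = 0.09893 N·m.
A tangential force at the equator gives τ = FR, so F = τ/R = 0.09893/0.246 = 0.4022 N.

F ≈ 0.402 N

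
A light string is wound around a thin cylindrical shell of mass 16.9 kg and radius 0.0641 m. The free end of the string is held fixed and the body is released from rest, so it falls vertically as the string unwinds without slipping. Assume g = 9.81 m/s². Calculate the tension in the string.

Translation: Mg − T = Ma. Rotation about the center: TR = Iα with I = MR².
With a = αR: T = (I/R²)a = M a, so Mg = (1 + 1.000)Ma.
a = g/(1 + 1.000) = 9.81/2.000 = 4.905 m/s².
T = 1.000·M·a = (1.000)(16.9)(4.905) = 82.89 N.

T ≈ 82.9 N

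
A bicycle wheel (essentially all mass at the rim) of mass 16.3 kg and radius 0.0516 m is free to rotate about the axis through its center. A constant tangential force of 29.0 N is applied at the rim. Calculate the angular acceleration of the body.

α ≈ 34.5 rad/s²

I = MR² = (16.3)(0.0516)² = 0.04340 kg·m².
τ = F R = (29.0)(0.0516) = 1.496 N·m.
From τ = Iα: α = 1.496/0.04340 = 34.48 rad/s².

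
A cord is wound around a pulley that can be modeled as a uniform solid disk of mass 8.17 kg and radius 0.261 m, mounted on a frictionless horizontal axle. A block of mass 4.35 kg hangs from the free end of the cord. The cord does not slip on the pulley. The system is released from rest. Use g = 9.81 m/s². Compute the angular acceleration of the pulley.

I = ½MR² = (1/2)(8.17)(0.261)² = 0.2783 kg·m².
Block: mg − T = ma. Pulley: TR = Iα. No-slip: a = αR, so T = (I/R²)a = 4.085·a.
Then mg = (m + 4.085)a, so a = (4.35)(9.81)/(4.35 + 4.085) = 5.059 m/s².
α = a/R = 5.059/0.261 = 19.38 rad/s².

α ≈ 19.4 rad/s²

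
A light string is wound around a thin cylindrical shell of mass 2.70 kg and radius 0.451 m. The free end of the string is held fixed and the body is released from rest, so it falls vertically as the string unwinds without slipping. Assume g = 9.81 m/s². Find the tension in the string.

Translation: Mg − T = Ma. Rotation about the center: TR = Iα with I = MR².
With a = αR: T = (I/R²)a = M a, so Mg = (1 + 1.000)Ma.
a = g/(1 + 1.000) = 9.81/2.000 = 4.905 m/s².
T = 1.000·M·a = (1.000)(2.70)(4.905) = 13.24 N.

T ≈ 13.2 N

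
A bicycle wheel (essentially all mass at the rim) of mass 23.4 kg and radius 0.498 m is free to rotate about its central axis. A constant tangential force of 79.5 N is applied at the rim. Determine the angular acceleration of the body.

α ≈ 6.82 rad/s²

I = MR² = (23.4)(0.498)² = 5.803 kg·m².
τ = F R = (79.5)(0.498) = 39.59 N·m.
Newton's second law for rotation, τ = Iα, gives α = τ/I = 39.59/5.803 = 6.822 rad/s².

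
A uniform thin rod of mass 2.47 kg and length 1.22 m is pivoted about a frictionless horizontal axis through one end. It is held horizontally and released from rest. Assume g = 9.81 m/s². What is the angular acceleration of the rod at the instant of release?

About the pivot, I = (1/3)ML² = (1/3)(2.47)(1.22)² = 1.225 kg·m².
The weight acts at the center, a distance L/2 = 0.6100 m from the pivot; τ = Mg(L/2) = 14.78 N·m.
α = τ/I = 14.78/1.225 = 12.06 rad/s².
(Equivalently α = (3g/(2L)) = 12.06 rad/s².)

α ≈ 12.1 rad/s²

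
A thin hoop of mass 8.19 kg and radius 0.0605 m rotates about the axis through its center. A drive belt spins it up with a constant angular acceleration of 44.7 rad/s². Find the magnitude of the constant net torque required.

τ ≈ 1.34 N·m

I = MR² = (8.19)(0.0605)² = 0.02998 kg·m².
τ = Iα = (0.02998)(44.70) = 1.340 N·m.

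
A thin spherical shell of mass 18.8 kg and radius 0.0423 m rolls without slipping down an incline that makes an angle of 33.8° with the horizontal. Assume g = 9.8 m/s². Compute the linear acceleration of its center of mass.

a ≈ 3.27 m/s²

Translation along the incline: Mg sinθ − f = Ma.
Rotation about the center: fR = Iα with I = (2/3)MR². No-slip gives a = αR, so f = (I/R²)a = (2/3)M a.
Substituting: Mg sinθ = (1 + 0.6667)Ma, so a = g sinθ/(1 + 0.6667) = (9.8) sin 33.8° / 1.667 = 3.271 m/s².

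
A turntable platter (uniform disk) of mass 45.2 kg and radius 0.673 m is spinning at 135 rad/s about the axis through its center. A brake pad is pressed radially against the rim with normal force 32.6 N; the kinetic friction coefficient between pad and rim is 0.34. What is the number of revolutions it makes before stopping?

≈ 1990 revolutions

I = ½MR² = (1/2)(45.2)(0.673)² = 10.24 kg·m².
Friction force f = μN = (0.34)(32.6) = 11.08 N at the rim; torque magnitude τ = fR = 7.460 N·m, opposing ω.
|α| = τ/I = 7.460/10.24 = 0.7287 rad/s² (deceleration).
ω² = ω₀² − 2|α|θ with ω = 0 ⇒ θ = ω₀²/(2|α|) = 12500 rad = 1990 rev.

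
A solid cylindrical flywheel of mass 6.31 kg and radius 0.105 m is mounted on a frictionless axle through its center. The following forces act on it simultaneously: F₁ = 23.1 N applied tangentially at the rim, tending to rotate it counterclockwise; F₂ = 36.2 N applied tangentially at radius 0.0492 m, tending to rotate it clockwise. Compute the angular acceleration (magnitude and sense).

α ≈ 18.5 rad/s², counterclockwise

I = ½MR² = (1/2)(6.31)(0.105)² = 0.03478 kg·m².
Taking counterclockwise as positive: τ₁ = +(23.1)(0.105) = +2.425 N·m; τ₂ = −(36.2)(0.0492) = −1.781 N·m.
Net torque τ = 0.6445 N·m.
α = τ/I = 0.6445/0.03478 = 18.53 rad/s².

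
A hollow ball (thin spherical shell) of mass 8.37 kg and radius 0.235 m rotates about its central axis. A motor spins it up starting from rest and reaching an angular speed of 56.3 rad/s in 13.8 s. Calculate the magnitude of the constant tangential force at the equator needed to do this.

I = (2/3)MR² = (2/3)(8.37)(0.235)² = 0.3082 kg·m².
α = Δω/Δt = (56.3 − 0)/13.8 = 4.080 rad/s².
The required torque is τ = Iα = (0.3082)(4.080) = 1.257 N·m.
A tangential force at the equator gives τ = FR, so F = τ/R = 1.257/0.235 = 5.350 N.

F ≈ 5.35 N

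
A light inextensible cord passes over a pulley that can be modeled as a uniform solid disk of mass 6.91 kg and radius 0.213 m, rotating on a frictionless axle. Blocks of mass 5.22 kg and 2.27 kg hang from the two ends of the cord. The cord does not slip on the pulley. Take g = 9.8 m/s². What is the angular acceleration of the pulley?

α ≈ 12.4 rad/s²

I = ½MR² = (1/2)(6.91)(0.213)² = 0.1567 kg·m².
Heavier block: m₁g − T₁ = m₁a. Lighter block: T₂ − m₂g = m₂a.
Pulley: (T₁ − T₂)R = Iα = I(a/R), so T₁ − T₂ = (I/R²)a = (1/2)M_p a = 3.455·a.
Adding the three: (m₁ − m₂)g = (m₁ + m₂ + 3.455)a, so a = (5.22 − 2.27)(9.8)/(5.22 + 2.27 + 3.455) = 2.641 m/s².
α = a/R = 2.641/0.213 = 12.40 rad/s².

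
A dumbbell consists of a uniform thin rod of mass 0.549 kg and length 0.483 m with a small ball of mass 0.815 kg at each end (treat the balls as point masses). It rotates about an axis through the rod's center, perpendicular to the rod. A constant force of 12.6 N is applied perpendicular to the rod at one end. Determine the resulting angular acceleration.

I_rod = (1/12)ML² = (1/12)(0.549)(0.483)² = 0.01067 kg·m².
I_balls = 2·m·(L/2)² = 2(0.815)(0.2415)² = 0.09507 kg·m².
Total I = 0.1057 kg·m².
τ = F·(L/2) = (12.6)(0.241) = 3.043 N·m.
α = τ/I = 3.043/0.1057 = 28.78 rad/s².

α ≈ 28.8 rad/s²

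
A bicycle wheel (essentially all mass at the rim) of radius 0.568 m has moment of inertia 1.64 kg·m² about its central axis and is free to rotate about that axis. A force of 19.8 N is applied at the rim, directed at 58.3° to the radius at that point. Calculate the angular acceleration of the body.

α ≈ 5.83 rad/s²

Only the tangential component produces torque: τ = F R sinθ = (19.8)(0.568) sin 58.3° = 9.569 N·m.
From τ = Iα: α = 9.569/1.640 = 5.834 rad/s².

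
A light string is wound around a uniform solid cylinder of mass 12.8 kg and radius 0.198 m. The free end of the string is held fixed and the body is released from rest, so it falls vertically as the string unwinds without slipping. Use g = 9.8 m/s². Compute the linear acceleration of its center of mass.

a ≈ 6.53 m/s²

Translation: Mg − T = Ma. Rotation about the center: TR = Iα with I = ½MR².
With a = αR: T = (I/R²)a = (1/2)M a, so Mg = (1 + 0.5000)Ma.
a = g/(1 + 0.5000) = 9.8/1.500 = 6.533 m/s².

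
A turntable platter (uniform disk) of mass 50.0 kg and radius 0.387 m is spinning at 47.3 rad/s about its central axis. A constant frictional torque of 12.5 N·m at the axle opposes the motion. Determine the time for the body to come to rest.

t ≈ 14.2 s

I = ½MR² = (1/2)(50.0)(0.387)² = 3.744 kg·m².
The net torque has magnitude 12.5 N·m, opposing ω.
|α| = τ/I = 12.50/3.744 = 3.338 rad/s² (deceleration).
0 = ω₀ − |α|t ⇒ t = ω₀/|α| = 47.3/3.338 = 14.17 s.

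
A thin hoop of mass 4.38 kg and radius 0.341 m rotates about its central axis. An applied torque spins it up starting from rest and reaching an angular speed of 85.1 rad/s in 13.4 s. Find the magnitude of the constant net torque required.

I = MR² = (4.38)(0.341)² = 0.5093 kg·m².
α = Δω/Δt = (85.1 − 0)/13.4 = 6.351 rad/s².
τ = Iα = (0.5093)(6.351) = 3.235 N·m.

τ ≈ 3.23 N·m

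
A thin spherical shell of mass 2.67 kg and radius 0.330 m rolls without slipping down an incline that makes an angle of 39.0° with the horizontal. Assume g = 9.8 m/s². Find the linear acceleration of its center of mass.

a ≈ 3.70 m/s²

Translation along the incline: Mg sinθ − f = Ma.
Rotation about the center: fR = Iα with I = (2/3)MR². No-slip gives a = αR, so f = (I/R²)a = (2/3)M a.
Substituting: Mg sinθ = (1 + 0.6667)Ma, so a = g sinθ/(1 + 0.6667) = (9.8) sin 39.0° / 1.667 = 3.700 m/s².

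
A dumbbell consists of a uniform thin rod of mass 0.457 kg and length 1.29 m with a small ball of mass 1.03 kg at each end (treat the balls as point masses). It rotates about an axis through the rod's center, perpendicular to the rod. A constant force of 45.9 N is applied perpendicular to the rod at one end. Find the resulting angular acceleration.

I_rod = (1/12)ML² = (1/12)(0.457)(1.29)² = 0.06337 kg·m².
I_balls = 2·m·(L/2)² = 2(1.03)(0.6450)² = 0.8570 kg·m².
Total I = 0.9204 kg·m².
τ = F·(L/2) = (45.9)(0.645) = 29.61 N·m.
α = τ/I = 29.61/0.9204 = 32.17 rad/s².

α ≈ 32.2 rad/s²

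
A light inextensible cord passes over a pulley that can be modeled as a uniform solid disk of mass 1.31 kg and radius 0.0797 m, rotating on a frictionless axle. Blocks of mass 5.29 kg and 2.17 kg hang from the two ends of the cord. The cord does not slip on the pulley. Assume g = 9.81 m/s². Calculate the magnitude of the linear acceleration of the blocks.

I = ½MR² = (1/2)(1.31)(0.0797)² = 0.004161 kg·m².
Heavier block: m₁g − T₁ = m₁a. Lighter block: T₂ − m₂g = m₂a.
Pulley: (T₁ − T₂)R = Iα = I(a/R), so T₁ − T₂ = (I/R²)a = (1/2)M_p a = 0.6550·a.
Adding the three: (m₁ − m₂)g = (m₁ + m₂ + 0.6550)a, so a = (5.29 − 2.17)(9.81)/(5.29 + 2.17 + 0.6550) = 3.772 m/s².

a ≈ 3.77 m/s²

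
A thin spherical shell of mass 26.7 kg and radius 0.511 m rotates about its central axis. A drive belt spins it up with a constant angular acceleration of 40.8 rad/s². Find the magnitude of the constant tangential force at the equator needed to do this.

F ≈ 371 N

I = (2/3)MR² = (2/3)(26.7)(0.511)² = 4.648 kg·m².
The required torque is τ = Iα = (4.648)(40.80) = 189.6 N·m.
A tangential force at the equator gives τ = FR, so F = τ/R = 189.6/0.511 = 371.1 N.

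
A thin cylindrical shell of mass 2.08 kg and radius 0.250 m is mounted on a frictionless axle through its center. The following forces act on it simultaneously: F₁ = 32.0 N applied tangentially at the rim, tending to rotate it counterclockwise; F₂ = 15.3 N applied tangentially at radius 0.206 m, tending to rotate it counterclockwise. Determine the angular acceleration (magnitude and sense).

α ≈ 85.8 rad/s², counterclockwise

I = MR² = (2.08)(0.250)² = 0.1300 kg·m².
Taking counterclockwise as positive: τ₁ = +(32.0)(0.250) = +8.000 N·m; τ₂ = +(15.3)(0.206) = +3.152 N·m.
Net torque τ = 11.15 N·m.
α = τ/I = 11.15/0.1300 = 85.78 rad/s².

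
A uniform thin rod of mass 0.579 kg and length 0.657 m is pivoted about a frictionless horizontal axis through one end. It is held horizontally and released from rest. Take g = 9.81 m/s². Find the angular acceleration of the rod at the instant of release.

About the pivot, I = (1/3)ML² = (1/3)(0.579)(0.657)² = 0.08331 kg·m².
The weight acts at the center, a distance L/2 = 0.3285 m from the pivot; τ = Mg(L/2) = 1.866 N·m.
α = τ/I = 1.866/0.08331 = 22.40 rad/s².

α ≈ 22.4 rad/s²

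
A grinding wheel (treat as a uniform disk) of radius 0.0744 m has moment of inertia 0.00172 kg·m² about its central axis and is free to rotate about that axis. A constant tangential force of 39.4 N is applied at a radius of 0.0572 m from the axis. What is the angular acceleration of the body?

α ≈ 1310 rad/s²

τ = F·r = (39.4)(0.0572) = 2.254 N·m.
Newton's second law for rotation, τ = Iα, gives α = τ/I = 2.254/0.001720 = 1310 rad/s².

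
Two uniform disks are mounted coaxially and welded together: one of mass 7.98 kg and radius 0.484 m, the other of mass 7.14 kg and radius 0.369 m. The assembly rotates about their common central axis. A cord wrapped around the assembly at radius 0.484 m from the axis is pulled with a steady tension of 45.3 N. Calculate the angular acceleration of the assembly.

I = ½M₁R₁² + ½M₂R₂² = ½(7.98)(0.484)² + ½(7.14)(0.369)² = 1.421 kg·m².
τ = F r = (45.3)(0.484) = 21.93 N·m.
α = τ/I = 21.93/1.421 = 15.43 rad/s².

α ≈ 15.4 rad/s²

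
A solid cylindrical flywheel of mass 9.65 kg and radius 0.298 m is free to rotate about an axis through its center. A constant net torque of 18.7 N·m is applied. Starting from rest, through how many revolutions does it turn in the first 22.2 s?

I = ½MR² = (1/2)(9.65)(0.298)² = 0.4285 kg·m².
α = τ/I = 18.7/0.4285 = 43.64 rad/s².
θ = ½αt² = ½(43.64)(22.2)² = 10750 rad.
Revolutions = θ/(2π) = 1712.

≈ 1710 revolutions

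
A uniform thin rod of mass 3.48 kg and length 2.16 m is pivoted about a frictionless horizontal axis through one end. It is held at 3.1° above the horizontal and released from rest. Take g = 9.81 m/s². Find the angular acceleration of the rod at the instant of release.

About the pivot, I = (1/3)ML² = (1/3)(3.48)(2.16)² = 5.412 kg·m².
The weight acts at the center, a distance L/2 = 1.080 m from the pivot; τ = Mg(L/2) cos 3.1° = 36.82 N·m.
α = τ/I = 36.82/5.412 = 6.803 rad/s².
(Equivalently α = (3g/(2L)) cos 3.1° = 6.803 rad/s².)

α ≈ 6.80 rad/s²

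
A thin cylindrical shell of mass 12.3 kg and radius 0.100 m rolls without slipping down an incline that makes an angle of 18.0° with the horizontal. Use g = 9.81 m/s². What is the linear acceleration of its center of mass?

a ≈ 1.52 m/s²

Translation along the incline: Mg sinθ − f = Ma.
Rotation about the center: fR = Iα with I = MR². No-slip gives a = αR, so f = (I/R²)a = M a.
Substituting: Mg sinθ = (1 + 1.000)Ma, so a = g sinθ/(1 + 1.000) = (9.81) sin 18.0° / 2.000 = 1.516 m/s².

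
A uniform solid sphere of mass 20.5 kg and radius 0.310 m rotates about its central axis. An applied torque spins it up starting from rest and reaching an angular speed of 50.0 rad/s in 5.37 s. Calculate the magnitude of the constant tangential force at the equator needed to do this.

I = (2/5)MR² = (2/5)(20.5)(0.310)² = 0.7880 kg·m².
α = Δω/Δt = (50.0 − 0)/5.37 = 9.311 rad/s².
The required torque is τ = Iα = (0.7880)(9.311) = 7.337 N·m.
A tangential force at the equator gives τ = FR, so F = τ/R = 7.337/0.310 = 23.67 N.

F ≈ 23.7 N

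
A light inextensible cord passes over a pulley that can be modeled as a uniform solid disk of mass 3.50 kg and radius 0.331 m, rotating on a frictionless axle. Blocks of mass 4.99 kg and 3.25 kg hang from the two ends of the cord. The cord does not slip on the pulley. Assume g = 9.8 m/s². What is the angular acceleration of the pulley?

α ≈ 5.16 rad/s²

I = ½MR² = (1/2)(3.50)(0.331)² = 0.1917 kg·m².
Heavier block: m₁g − T₁ = m₁a. Lighter block: T₂ − m₂g = m₂a.
Pulley: (T₁ − T₂)R = Iα = I(a/R), so T₁ − T₂ = (I/R²)a = (1/2)M_p a = 1.750·a.
Adding the three: (m₁ − m₂)g = (m₁ + m₂ + 1.750)a, so a = (4.99 − 3.25)(9.8)/(4.99 + 3.25 + 1.750) = 1.707 m/s².
α = a/R = 1.707/0.331 = 5.157 rad/s².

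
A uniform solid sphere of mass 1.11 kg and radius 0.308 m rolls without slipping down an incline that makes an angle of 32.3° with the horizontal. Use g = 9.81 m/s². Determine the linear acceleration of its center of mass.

Translation along the incline: Mg sinθ − f = Ma.
Rotation about the center: fR = Iα with I = (2/5)MR². No-slip gives a = αR, so f = (I/R²)a = (2/5)M a.
Substituting: Mg sinθ = (1 + 0.4000)Ma, so a = g sinθ/(1 + 0.4000) = (9.81) sin 32.3° / 1.400 = 3.744 m/s².

a ≈ 3.74 m/s²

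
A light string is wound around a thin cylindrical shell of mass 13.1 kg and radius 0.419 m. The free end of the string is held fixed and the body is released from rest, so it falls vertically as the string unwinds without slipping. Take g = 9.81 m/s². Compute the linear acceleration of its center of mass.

a ≈ 4.91 m/s²

Translation: Mg − T = Ma. Rotation about the center: TR = Iα with I = MR².
With a = αR: T = (I/R²)a = M a, so Mg = (1 + 1.000)Ma.
a = g/(1 + 1.000) = 9.81/2.000 = 4.905 m/s².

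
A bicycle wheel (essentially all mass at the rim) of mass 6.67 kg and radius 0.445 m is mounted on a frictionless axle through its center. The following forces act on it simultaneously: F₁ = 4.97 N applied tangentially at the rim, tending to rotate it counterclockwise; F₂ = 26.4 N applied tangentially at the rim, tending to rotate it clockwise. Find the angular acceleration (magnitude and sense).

α ≈ 7.22 rad/s², clockwise

I = MR² = (6.67)(0.445)² = 1.321 kg·m².
Taking counterclockwise as positive: τ₁ = +(4.97)(0.445) = +2.212 N·m; τ₂ = −(26.4)(0.445) = −11.75 N·m.
Net torque τ = -9.536 N·m.
α = τ/I = -9.536/1.321 = -7.220 rad/s².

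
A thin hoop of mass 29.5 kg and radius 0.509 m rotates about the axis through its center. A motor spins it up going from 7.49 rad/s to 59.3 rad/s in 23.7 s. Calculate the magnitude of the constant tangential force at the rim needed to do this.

F ≈ 32.8 N

I = MR² = (29.5)(0.509)² = 7.643 kg·m².
α = Δω/Δt = (59.3 − 7.49)/23.7 = 2.186 rad/s².
The required torque is τ = Iα = (7.643)(2.186) = 16.71 N·m.
A tangential force at the rim gives τ = FR, so F = τ/R = 16.71/0.509 = 32.83 N.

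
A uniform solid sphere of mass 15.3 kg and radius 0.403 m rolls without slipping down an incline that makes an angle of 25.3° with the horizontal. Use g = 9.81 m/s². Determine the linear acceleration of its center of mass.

a ≈ 2.99 m/s²

Translation along the incline: Mg sinθ − f = Ma.
Rotation about the center: fR = Iα with I = (2/5)MR². No-slip gives a = αR, so f = (I/R²)a = (2/5)M a.
Substituting: Mg sinθ = (1 + 0.4000)Ma, so a = g sinθ/(1 + 0.4000) = (9.81) sin 25.3° / 1.400 = 2.995 m/s².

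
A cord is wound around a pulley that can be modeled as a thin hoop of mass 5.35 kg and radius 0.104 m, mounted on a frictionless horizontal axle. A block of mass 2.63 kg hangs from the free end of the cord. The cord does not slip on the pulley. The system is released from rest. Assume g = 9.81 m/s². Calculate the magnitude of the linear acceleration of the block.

a ≈ 3.23 m/s²

I = MR² = (5.35)(0.104)² = 0.05787 kg·m².
Block: mg − T = ma. Pulley: TR = Iα. No-slip: a = αR, so T = (I/R²)a = 5.350·a.
Then mg = (m + 5.350)a, so a = (2.63)(9.81)/(2.63 + 5.350) = 3.233 m/s².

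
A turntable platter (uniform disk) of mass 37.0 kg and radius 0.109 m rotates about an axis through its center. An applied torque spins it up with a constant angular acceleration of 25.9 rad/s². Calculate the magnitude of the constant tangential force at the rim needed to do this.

I = ½MR² = (1/2)(37.0)(0.109)² = 0.2198 kg·m².
The required torque is τ = Iα = (0.2198)(25.90) = 5.693 N·m.
A tangential force at the rim gives τ = FR, so F = τ/R = 5.693/0.109 = 52.23 N.

F ≈ 52.2 N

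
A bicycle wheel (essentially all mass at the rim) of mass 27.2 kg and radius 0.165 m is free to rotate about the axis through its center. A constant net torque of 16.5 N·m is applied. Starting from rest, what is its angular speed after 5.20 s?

ω ≈ 116 rad/s

I = MR² = (27.2)(0.165)² = 0.7405 kg·m².
α = τ/I = 16.5/0.7405 = 22.28 rad/s².
ω = ω₀ + αt = 0 + (22.28)(5.20) = 115.9 rad/s.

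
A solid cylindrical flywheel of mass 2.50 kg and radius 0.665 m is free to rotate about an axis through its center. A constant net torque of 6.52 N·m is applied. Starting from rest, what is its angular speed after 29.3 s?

ω ≈ 346 rad/s

I = ½MR² = (1/2)(2.50)(0.665)² = 0.5528 kg·m².
α = τ/I = 6.52/0.5528 = 11.79 rad/s².
ω = ω₀ + αt = 0 + (11.79)(29.3) = 345.6 rad/s.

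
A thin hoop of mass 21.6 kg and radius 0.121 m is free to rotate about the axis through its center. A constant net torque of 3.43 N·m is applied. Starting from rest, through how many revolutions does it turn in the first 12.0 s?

≈ 124 revolutions

I = MR² = (21.6)(0.121)² = 0.3162 kg·m².
α = τ/I = 3.43/0.3162 = 10.85 rad/s².
θ = ½αt² = ½(10.85)(12.0)² = 780.9 rad.
Revolutions = θ/(2π) = 124.3.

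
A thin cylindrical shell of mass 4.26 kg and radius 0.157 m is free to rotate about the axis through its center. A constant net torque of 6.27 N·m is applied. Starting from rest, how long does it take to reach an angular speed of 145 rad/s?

I = MR² = (4.26)(0.157)² = 0.1050 kg·m².
α = τ/I = 6.27/0.1050 = 59.71 rad/s².
ω = αt ⇒ t = ω/α = 145/59.71 = 2.428 s.

t ≈ 2.43 s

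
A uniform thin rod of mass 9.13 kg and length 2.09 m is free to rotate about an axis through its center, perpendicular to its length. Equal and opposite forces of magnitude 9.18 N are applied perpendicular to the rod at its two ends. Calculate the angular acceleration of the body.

α ≈ 5.77 rad/s²

I = (1/12)ML² = (1/12)(9.13)(2.09)² = 3.323 kg·m².
The couple gives τ = F·(L/2) + F·(L/2) = F L = (9.18)(2.09) = 19.19 N·m.
Newton's second law for rotation, τ = Iα, gives α = τ/I = 19.19/3.323 = 5.773 rad/s².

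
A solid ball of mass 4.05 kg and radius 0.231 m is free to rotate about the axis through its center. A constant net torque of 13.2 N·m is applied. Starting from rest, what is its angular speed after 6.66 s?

ω ≈ 1020 rad/s

I = (2/5)MR² = (2/5)(4.05)(0.231)² = 0.08644 kg·m².
α = τ/I = 13.2/0.08644 = 152.7 rad/s².
ω = ω₀ + αt = 0 + (152.7)(6.66) = 1017 rad/s.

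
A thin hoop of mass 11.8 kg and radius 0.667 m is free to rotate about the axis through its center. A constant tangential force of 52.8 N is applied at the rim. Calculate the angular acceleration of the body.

α ≈ 6.71 rad/s²

I = MR² = (11.8)(0.667)² = 5.250 kg·m².
τ = F R = (52.8)(0.667) = 35.22 N·m.
Newton's second law for rotation, τ = Iα, gives α = τ/I = 35.22/5.250 = 6.709 rad/s².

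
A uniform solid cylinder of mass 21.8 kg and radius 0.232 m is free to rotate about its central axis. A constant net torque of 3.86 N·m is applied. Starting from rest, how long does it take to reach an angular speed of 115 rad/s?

I = ½MR² = (1/2)(21.8)(0.232)² = 0.5867 kg·m².
α = τ/I = 3.86/0.5867 = 6.579 rad/s².
ω = αt ⇒ t = ω/α = 115/6.579 = 17.48 s.

t ≈ 17.5 s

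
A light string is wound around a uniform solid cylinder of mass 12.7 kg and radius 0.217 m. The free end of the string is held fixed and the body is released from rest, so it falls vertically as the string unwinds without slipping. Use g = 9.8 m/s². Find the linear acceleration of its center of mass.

a ≈ 6.53 m/s²

Translation: Mg − T = Ma. Rotation about the center: TR = Iα with I = ½MR².
With a = αR: T = (I/R²)a = (1/2)M a, so Mg = (1 + 0.5000)Ma.
a = g/(1 + 0.5000) = 9.8/1.500 = 6.533 m/s².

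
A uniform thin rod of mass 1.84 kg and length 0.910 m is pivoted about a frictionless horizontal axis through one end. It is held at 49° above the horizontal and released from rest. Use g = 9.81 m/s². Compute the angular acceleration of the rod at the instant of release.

α ≈ 10.6 rad/s²

About the pivot, I = (1/3)ML² = (1/3)(1.84)(0.910)² = 0.5079 kg·m².
The weight acts at the center, a distance L/2 = 0.4550 m from the pivot; τ = Mg(L/2) cos 49° = 5.388 N·m.
α = τ/I = 5.388/0.5079 = 10.61 rad/s².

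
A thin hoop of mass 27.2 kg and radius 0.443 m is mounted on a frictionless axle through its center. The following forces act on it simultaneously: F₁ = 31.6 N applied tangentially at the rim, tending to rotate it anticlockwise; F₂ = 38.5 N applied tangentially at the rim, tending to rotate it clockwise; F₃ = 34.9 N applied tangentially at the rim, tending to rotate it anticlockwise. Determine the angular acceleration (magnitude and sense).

I = MR² = (27.2)(0.443)² = 5.338 kg·m².
Taking anticlockwise as positive: τ₁ = +(31.6)(0.443) = +14.00 N·m; τ₂ = −(38.5)(0.443) = −17.06 N·m; τ₃ = +(34.9)(0.443) = +15.46 N·m.
Net torque τ = 12.40 N·m.
α = τ/I = 12.40/5.338 = 2.324 rad/s².

α ≈ 2.32 rad/s², anticlockwise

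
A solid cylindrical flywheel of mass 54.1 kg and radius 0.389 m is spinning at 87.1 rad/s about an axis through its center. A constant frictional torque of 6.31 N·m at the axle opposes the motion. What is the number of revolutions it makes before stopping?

≈ 392 revolutions

I = ½MR² = (1/2)(54.1)(0.389)² = 4.093 kg·m².
The net torque has magnitude 6.31 N·m, opposing ω.
|α| = τ/I = 6.310/4.093 = 1.542 rad/s² (deceleration).
ω² = ω₀² − 2|α|θ with ω = 0 ⇒ θ = ω₀²/(2|α|) = 2461 rad = 391.6 rev.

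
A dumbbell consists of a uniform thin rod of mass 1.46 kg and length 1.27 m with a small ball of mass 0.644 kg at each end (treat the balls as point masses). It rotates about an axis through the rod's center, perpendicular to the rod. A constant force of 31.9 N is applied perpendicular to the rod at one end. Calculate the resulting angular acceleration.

I_rod = (1/12)ML² = (1/12)(1.46)(1.27)² = 0.1962 kg·m².
I_balls = 2·m·(L/2)² = 2(0.644)(0.6350)² = 0.5194 kg·m².
Total I = 0.7156 kg·m².
τ = F·(L/2) = (31.9)(0.635) = 20.26 N·m.
α = τ/I = 20.26/0.7156 = 28.31 rad/s².

α ≈ 28.3 rad/s²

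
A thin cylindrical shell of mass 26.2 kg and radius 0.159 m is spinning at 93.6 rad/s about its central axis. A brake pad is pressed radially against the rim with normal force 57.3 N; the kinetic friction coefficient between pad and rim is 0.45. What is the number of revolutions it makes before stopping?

I = MR² = (26.2)(0.159)² = 0.6624 kg·m².
Friction force f = μN = (0.45)(57.3) = 25.79 N at the rim; torque magnitude τ = fR = 4.100 N·m, opposing ω.
|α| = τ/I = 4.100/0.6624 = 6.190 rad/s² (deceleration).
ω² = ω₀² − 2|α|θ with ω = 0 ⇒ θ = ω₀²/(2|α|) = 707.7 rad = 112.6 rev.

≈ 113 revolutions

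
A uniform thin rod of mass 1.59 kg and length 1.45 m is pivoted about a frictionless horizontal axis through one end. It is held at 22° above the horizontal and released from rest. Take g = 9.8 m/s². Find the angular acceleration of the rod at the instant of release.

About the pivot, I = (1/3)ML² = (1/3)(1.59)(1.45)² = 1.114 kg·m².
The weight acts at the center, a distance L/2 = 0.7250 m from the pivot; τ = Mg(L/2) cos 22° = 10.47 N·m.
α = τ/I = 10.47/1.114 = 9.400 rad/s².
(Equivalently α = (3g/(2L)) cos 22° = 9.400 rad/s².)

α ≈ 9.40 rad/s²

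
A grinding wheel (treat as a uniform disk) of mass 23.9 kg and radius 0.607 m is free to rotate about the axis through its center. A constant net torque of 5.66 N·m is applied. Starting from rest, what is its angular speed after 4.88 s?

I = ½MR² = (1/2)(23.9)(0.607)² = 4.403 kg·m².
α = τ/I = 5.66/4.403 = 1.285 rad/s².
ω = ω₀ + αt = 0 + (1.285)(4.88) = 6.273 rad/s.

ω ≈ 6.27 rad/s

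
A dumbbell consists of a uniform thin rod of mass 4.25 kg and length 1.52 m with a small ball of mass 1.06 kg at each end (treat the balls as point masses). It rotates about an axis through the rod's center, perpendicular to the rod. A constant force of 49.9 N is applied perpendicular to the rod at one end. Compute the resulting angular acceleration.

α ≈ 18.6 rad/s²

I_rod = (1/12)ML² = (1/12)(4.25)(1.52)² = 0.8183 kg·m².
I_balls = 2·m·(L/2)² = 2(1.06)(0.7600)² = 1.225 kg·m².
Total I = 2.043 kg·m².
τ = F·(L/2) = (49.9)(0.760) = 37.92 N·m.
α = τ/I = 37.92/2.043 = 18.56 rad/s².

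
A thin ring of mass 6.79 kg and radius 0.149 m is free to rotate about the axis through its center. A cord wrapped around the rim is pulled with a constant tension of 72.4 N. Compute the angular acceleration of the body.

α ≈ 71.6 rad/s²

I = MR² = (6.79)(0.149)² = 0.1507 kg·m².
τ = F R = (72.4)(0.149) = 10.79 N·m.
From τ = Iα: α = 10.79/0.1507 = 71.56 rad/s².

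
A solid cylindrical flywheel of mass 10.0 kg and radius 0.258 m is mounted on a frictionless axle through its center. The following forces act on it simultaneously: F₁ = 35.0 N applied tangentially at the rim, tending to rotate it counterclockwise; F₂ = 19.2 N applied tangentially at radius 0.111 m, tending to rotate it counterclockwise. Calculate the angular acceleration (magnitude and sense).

α ≈ 33.5 rad/s², counterclockwise

I = ½MR² = (1/2)(10.0)(0.258)² = 0.3328 kg·m².
Taking counterclockwise as positive: τ₁ = +(35.0)(0.258) = +9.030 N·m; τ₂ = +(19.2)(0.111) = +2.131 N·m.
Net torque τ = 11.16 N·m.
α = τ/I = 11.16/0.3328 = 33.54 rad/s².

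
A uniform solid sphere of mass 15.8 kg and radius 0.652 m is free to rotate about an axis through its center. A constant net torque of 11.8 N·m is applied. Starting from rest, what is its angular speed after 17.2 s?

ω ≈ 75.5 rad/s

I = (2/5)MR² = (2/5)(15.8)(0.652)² = 2.687 kg·m².
α = τ/I = 11.8/2.687 = 4.392 rad/s².
ω = ω₀ + αt = 0 + (4.392)(17.2) = 75.54 rad/s.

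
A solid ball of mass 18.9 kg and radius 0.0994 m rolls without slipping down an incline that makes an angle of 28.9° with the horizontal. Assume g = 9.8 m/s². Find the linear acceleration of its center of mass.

Translation along the incline: Mg sinθ − f = Ma.
Rotation about the center: fR = Iα with I = (2/5)MR². No-slip gives a = αR, so f = (I/R²)a = (2/5)M a.
Substituting: Mg sinθ = (1 + 0.4000)Ma, so a = g sinθ/(1 + 0.4000) = (9.8) sin 28.9° / 1.400 = 3.383 m/s².

a ≈ 3.38 m/s²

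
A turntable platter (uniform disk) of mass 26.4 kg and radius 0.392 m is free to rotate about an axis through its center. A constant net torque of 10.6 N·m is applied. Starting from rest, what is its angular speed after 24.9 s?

ω ≈ 130 rad/s

I = ½MR² = (1/2)(26.4)(0.392)² = 2.028 kg·m².
α = τ/I = 10.6/2.028 = 5.226 rad/s².
ω = ω₀ + αt = 0 + (5.226)(24.9) = 130.1 rad/s.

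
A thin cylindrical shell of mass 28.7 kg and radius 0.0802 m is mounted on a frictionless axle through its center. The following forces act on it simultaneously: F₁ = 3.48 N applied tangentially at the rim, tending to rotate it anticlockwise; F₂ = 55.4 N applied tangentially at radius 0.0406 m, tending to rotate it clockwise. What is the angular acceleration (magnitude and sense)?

α ≈ 10.7 rad/s², clockwise

I = MR² = (28.7)(0.0802)² = 0.1846 kg·m².
Taking anticlockwise as positive: τ₁ = +(3.48)(0.0802) = +0.2791 N·m; τ₂ = −(55.4)(0.0406) = −2.249 N·m.
Net torque τ = -1.970 N·m.
α = τ/I = -1.970/0.1846 = -10.67 rad/s².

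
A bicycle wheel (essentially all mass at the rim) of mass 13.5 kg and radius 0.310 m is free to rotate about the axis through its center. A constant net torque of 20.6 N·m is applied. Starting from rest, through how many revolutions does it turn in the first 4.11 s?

I = MR² = (13.5)(0.310)² = 1.297 kg·m².
α = τ/I = 20.6/1.297 = 15.88 rad/s².
θ = ½αt² = ½(15.88)(4.11)² = 134.1 rad.
Revolutions = θ/(2π) = 21.34.

≈ 21.3 revolutions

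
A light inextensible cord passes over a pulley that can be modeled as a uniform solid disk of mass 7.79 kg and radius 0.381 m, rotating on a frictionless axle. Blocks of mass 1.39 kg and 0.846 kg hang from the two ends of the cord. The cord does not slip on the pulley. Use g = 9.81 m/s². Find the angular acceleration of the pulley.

α ≈ 2.28 rad/s²

I = ½MR² = (1/2)(7.79)(0.381)² = 0.5654 kg·m².
Heavier block: m₁g − T₁ = m₁a. Lighter block: T₂ − m₂g = m₂a.
Pulley: (T₁ − T₂)R = Iα = I(a/R), so T₁ − T₂ = (I/R²)a = (1/2)M_p a = 3.895·a.
Adding the three: (m₁ − m₂)g = (m₁ + m₂ + 3.895)a, so a = (1.39 − 0.846)(9.81)/(1.39 + 0.846 + 3.895) = 0.8704 m/s².
α = a/R = 0.8704/0.381 = 2.285 rad/s².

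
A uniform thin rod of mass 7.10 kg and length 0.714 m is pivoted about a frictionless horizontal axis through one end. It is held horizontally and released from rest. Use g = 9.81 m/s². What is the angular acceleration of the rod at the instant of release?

About the pivot, I = (1/3)ML² = (1/3)(7.10)(0.714)² = 1.207 kg·m².
The weight acts at the center, a distance L/2 = 0.3570 m from the pivot; τ = Mg(L/2) = 24.87 N·m.
α = τ/I = 24.87/1.207 = 20.61 rad/s².

α ≈ 20.6 rad/s²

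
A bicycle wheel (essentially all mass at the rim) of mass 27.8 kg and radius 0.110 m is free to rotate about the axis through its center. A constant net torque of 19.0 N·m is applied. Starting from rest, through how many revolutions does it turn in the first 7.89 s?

I = MR² = (27.8)(0.110)² = 0.3364 kg·m².
α = τ/I = 19.0/0.3364 = 56.48 rad/s².
θ = ½αt² = ½(56.48)(7.89)² = 1758 rad.
Revolutions = θ/(2π) = 279.8.

≈ 280 revolutions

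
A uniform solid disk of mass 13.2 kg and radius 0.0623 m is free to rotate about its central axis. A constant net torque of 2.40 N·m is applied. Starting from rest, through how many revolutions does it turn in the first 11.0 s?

I = ½MR² = (1/2)(13.2)(0.0623)² = 0.02562 kg·m².
α = τ/I = 2.40/0.02562 = 93.69 rad/s².
θ = ½αt² = ½(93.69)(11.0)² = 5668 rad.
Revolutions = θ/(2π) = 902.1.

≈ 902 revolutions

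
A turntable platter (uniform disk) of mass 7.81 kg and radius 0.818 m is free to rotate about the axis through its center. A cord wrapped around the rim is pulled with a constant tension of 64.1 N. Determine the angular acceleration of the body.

α ≈ 20.1 rad/s²

I = ½MR² = (1/2)(7.81)(0.818)² = 2.613 kg·m².
τ = F R = (64.1)(0.818) = 52.43 N·m.
Newton's second law for rotation, τ = Iα, gives α = τ/I = 52.43/2.613 = 20.07 rad/s².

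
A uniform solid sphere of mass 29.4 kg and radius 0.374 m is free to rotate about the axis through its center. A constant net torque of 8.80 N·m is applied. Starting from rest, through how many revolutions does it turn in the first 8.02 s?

I = (2/5)MR² = (2/5)(29.4)(0.374)² = 1.645 kg·m².
α = τ/I = 8.80/1.645 = 5.350 rad/s².
θ = ½αt² = ½(5.350)(8.02)² = 172.0 rad.
Revolutions = θ/(2π) = 27.38.

≈ 27.4 revolutions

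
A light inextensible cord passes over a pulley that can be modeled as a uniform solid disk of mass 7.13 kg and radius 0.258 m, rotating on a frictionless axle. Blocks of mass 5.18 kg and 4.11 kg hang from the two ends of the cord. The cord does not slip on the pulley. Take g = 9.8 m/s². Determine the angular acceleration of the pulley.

α ≈ 3.16 rad/s²

I = ½MR² = (1/2)(7.13)(0.258)² = 0.2373 kg·m².
Heavier block: m₁g − T₁ = m₁a. Lighter block: T₂ − m₂g = m₂a.
Pulley: (T₁ − T₂)R = Iα = I(a/R), so T₁ − T₂ = (I/R²)a = (1/2)M_p a = 3.565·a.
Adding the three: (m₁ − m₂)g = (m₁ + m₂ + 3.565)a, so a = (5.18 − 4.11)(9.8)/(5.18 + 4.11 + 3.565) = 0.8157 m/s².
α = a/R = 0.8157/0.258 = 3.162 rad/s².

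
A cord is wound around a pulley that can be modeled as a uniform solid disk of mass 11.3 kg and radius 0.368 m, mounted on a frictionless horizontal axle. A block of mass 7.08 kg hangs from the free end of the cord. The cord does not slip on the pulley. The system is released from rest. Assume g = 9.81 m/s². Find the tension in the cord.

I = ½MR² = (1/2)(11.3)(0.368)² = 0.7651 kg·m².
Block: mg − T = ma. Pulley: TR = Iα. No-slip: a = αR, so T = (I/R²)a = 5.650·a.
Then mg = (m + 5.650)a, so a = (7.08)(9.81)/(7.08 + 5.650) = 5.456 m/s².
T = 5.650·a = 30.83 N.

T ≈ 30.8 N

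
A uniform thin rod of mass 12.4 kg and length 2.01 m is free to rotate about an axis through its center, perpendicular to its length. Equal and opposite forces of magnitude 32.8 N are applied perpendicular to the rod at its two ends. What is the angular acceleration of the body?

α ≈ 15.8 rad/s²

I = (1/12)ML² = (1/12)(12.4)(2.01)² = 4.175 kg·m².
The couple gives τ = F·(L/2) + F·(L/2) = F L = (32.8)(2.01) = 65.93 N·m.
Newton's second law for rotation, τ = Iα, gives α = τ/I = 65.93/4.175 = 15.79 rad/s².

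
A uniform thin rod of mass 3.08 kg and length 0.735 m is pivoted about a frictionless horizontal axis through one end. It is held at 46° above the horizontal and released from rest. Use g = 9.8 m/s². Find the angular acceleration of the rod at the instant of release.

About the pivot, I = (1/3)ML² = (1/3)(3.08)(0.735)² = 0.5546 kg·m².
The weight acts at the center, a distance L/2 = 0.3675 m from the pivot; τ = Mg(L/2) cos 46° = 7.706 N·m.
α = τ/I = 7.706/0.5546 = 13.89 rad/s².

α ≈ 13.9 rad/s²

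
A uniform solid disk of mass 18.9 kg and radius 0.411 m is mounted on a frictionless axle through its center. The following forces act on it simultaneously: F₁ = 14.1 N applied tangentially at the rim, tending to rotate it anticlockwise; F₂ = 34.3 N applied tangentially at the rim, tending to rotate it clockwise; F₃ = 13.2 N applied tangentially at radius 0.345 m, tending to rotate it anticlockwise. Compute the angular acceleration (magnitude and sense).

α ≈ 2.35 rad/s², clockwise

I = ½MR² = (1/2)(18.9)(0.411)² = 1.596 kg·m².
Taking anticlockwise as positive: τ₁ = +(14.1)(0.411) = +5.795 N·m; τ₂ = −(34.3)(0.411) = −14.10 N·m; τ₃ = +(13.2)(0.345) = +4.554 N·m.
Net torque τ = -3.748 N·m.
α = τ/I = -3.748/1.596 = -2.348 rad/s².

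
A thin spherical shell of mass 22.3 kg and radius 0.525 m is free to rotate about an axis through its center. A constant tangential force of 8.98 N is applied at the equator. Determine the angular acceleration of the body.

I = (2/3)MR² = (2/3)(22.3)(0.525)² = 4.098 kg·m².
τ = F R = (8.98)(0.525) = 4.715 N·m.
From τ = Iα: α = 4.715/4.098 = 1.151 rad/s².

α ≈ 1.15 rad/s²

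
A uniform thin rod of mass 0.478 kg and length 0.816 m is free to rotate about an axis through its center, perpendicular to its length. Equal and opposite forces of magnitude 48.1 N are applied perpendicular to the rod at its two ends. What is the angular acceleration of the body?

I = (1/12)ML² = (1/12)(0.478)(0.816)² = 0.02652 kg·m².
The couple gives τ = F·(L/2) + F·(L/2) = F L = (48.1)(0.816) = 39.25 N·m.
Newton's second law for rotation, τ = Iα, gives α = τ/I = 39.25/0.02652 = 1480 rad/s².

α ≈ 1480 rad/s²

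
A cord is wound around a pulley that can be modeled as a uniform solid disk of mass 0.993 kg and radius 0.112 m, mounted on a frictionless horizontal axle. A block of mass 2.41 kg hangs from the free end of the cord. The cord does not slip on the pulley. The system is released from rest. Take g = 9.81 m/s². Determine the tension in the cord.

I = ½MR² = (1/2)(0.993)(0.112)² = 0.006228 kg·m².
Block: mg − T = ma. Pulley: TR = Iα. No-slip: a = αR, so T = (I/R²)a = 0.4965·a.
Then mg = (m + 0.4965)a, so a = (2.41)(9.81)/(2.41 + 0.4965) = 8.134 m/s².
T = 0.4965·a = 4.039 N.

T ≈ 4.04 N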